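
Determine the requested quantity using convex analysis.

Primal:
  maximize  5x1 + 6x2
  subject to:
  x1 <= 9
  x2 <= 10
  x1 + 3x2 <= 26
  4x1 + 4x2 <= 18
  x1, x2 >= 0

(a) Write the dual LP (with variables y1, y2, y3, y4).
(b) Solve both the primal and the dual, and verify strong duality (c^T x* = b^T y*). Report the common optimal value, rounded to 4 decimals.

The standard primal-dual pair for 'max c^T x s.t. A x <= b, x >= 0' is:
  Dual:  min b^T y  s.t.  A^T y >= c,  y >= 0.

So the dual LP is:
  minimize  9y1 + 10y2 + 26y3 + 18y4
  subject to:
    y1 + y3 + 4y4 >= 5
    y2 + 3y3 + 4y4 >= 6
    y1, y2, y3, y4 >= 0

Solving the primal: x* = (0, 4.5).
  primal value c^T x* = 27.
Solving the dual: y* = (0, 0, 0, 1.5).
  dual value b^T y* = 27.
Strong duality: c^T x* = b^T y*. Confirmed.

27


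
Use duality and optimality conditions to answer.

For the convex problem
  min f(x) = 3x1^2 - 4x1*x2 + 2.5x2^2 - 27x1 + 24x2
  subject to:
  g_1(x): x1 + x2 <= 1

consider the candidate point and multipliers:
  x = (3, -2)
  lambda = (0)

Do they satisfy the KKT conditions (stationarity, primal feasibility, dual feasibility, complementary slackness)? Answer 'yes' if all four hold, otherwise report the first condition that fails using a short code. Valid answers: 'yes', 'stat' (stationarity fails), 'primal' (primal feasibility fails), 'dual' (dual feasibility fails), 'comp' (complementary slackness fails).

Gradient of f: grad f(x) = Q x + c = (-1, 2)
Constraint values g_i(x) = a_i^T x - b_i:
  g_1((3, -2)) = 0
Stationarity residual: grad f(x) + sum_i lambda_i a_i = (-1, 2)
  -> stationarity FAILS
Primal feasibility (all g_i <= 0): OK
Dual feasibility (all lambda_i >= 0): OK
Complementary slackness (lambda_i * g_i(x) = 0 for all i): OK

Verdict: the first failing condition is stationarity -> stat.

stat


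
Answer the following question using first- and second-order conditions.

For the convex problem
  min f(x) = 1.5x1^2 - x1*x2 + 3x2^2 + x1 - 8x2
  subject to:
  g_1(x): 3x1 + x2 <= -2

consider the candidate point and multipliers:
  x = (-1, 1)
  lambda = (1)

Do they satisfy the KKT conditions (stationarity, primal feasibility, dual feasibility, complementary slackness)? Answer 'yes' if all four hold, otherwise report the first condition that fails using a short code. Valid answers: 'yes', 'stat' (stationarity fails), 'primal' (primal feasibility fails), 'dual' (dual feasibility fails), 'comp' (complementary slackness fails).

Gradient of f: grad f(x) = Q x + c = (-3, -1)
Constraint values g_i(x) = a_i^T x - b_i:
  g_1((-1, 1)) = 0
Stationarity residual: grad f(x) + sum_i lambda_i a_i = (0, 0)
  -> stationarity OK
Primal feasibility (all g_i <= 0): OK
Dual feasibility (all lambda_i >= 0): OK
Complementary slackness (lambda_i * g_i(x) = 0 for all i): OK

Verdict: yes, KKT holds.

yes


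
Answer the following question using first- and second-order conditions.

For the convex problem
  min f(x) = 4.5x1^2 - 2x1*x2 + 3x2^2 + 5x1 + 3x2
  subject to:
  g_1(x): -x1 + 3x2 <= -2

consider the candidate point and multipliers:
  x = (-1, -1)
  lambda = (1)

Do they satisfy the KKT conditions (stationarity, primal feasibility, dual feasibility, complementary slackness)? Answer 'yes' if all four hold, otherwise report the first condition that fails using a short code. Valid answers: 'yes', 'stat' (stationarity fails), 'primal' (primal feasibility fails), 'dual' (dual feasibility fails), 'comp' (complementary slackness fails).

Gradient of f: grad f(x) = Q x + c = (-2, -1)
Constraint values g_i(x) = a_i^T x - b_i:
  g_1((-1, -1)) = 0
Stationarity residual: grad f(x) + sum_i lambda_i a_i = (-3, 2)
  -> stationarity FAILS
Primal feasibility (all g_i <= 0): OK
Dual feasibility (all lambda_i >= 0): OK
Complementary slackness (lambda_i * g_i(x) = 0 for all i): OK

Verdict: the first failing condition is stationarity -> stat.

stat


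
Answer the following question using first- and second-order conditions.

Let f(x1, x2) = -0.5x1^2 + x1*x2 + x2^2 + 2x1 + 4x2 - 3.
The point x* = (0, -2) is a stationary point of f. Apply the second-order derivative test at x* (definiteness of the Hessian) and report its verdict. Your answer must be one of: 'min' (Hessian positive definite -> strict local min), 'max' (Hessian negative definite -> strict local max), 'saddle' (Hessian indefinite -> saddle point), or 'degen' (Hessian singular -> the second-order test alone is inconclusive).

Compute the Hessian H = grad^2 f:
  H = [[-1, 1], [1, 2]]
Verify stationarity: grad f(x*) = H x* + g = (0, 0).
Eigenvalues of H: -1.3028, 2.3028.
Eigenvalues have mixed signs, so H is indefinite -> x* is a saddle point.

saddle


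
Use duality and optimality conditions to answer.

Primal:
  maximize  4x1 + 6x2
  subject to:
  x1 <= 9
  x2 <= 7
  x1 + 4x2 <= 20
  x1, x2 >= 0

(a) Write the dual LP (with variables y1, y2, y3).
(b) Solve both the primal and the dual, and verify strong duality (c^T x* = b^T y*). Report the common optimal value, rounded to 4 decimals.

The standard primal-dual pair for 'max c^T x s.t. A x <= b, x >= 0' is:
  Dual:  min b^T y  s.t.  A^T y >= c,  y >= 0.

So the dual LP is:
  minimize  9y1 + 7y2 + 20y3
  subject to:
    y1 + y3 >= 4
    y2 + 4y3 >= 6
    y1, y2, y3 >= 0

Solving the primal: x* = (9, 2.75).
  primal value c^T x* = 52.5.
Solving the dual: y* = (2.5, 0, 1.5).
  dual value b^T y* = 52.5.
Strong duality: c^T x* = b^T y*. Confirmed.

52.5


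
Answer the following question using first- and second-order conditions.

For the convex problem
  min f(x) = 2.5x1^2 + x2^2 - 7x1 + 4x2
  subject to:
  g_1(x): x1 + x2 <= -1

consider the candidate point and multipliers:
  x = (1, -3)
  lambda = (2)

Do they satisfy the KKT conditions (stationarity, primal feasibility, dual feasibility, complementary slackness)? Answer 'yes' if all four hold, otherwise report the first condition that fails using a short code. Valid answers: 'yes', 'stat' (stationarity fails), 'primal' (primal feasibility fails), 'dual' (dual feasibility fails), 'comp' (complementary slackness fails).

Gradient of f: grad f(x) = Q x + c = (-2, -2)
Constraint values g_i(x) = a_i^T x - b_i:
  g_1((1, -3)) = -1
Stationarity residual: grad f(x) + sum_i lambda_i a_i = (0, 0)
  -> stationarity OK
Primal feasibility (all g_i <= 0): OK
Dual feasibility (all lambda_i >= 0): OK
Complementary slackness (lambda_i * g_i(x) = 0 for all i): FAILS

Verdict: the first failing condition is complementary_slackness -> comp.

comp


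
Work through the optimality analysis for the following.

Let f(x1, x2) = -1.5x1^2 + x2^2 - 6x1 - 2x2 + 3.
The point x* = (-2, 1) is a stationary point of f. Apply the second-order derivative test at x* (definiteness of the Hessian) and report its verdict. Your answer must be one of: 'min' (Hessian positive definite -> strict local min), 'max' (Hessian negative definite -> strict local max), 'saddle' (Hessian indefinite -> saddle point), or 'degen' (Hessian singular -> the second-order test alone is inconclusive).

Compute the Hessian H = grad^2 f:
  H = [[-3, 0], [0, 2]]
Verify stationarity: grad f(x*) = H x* + g = (0, 0).
Eigenvalues of H: -3, 2.
Eigenvalues have mixed signs, so H is indefinite -> x* is a saddle point.

saddle


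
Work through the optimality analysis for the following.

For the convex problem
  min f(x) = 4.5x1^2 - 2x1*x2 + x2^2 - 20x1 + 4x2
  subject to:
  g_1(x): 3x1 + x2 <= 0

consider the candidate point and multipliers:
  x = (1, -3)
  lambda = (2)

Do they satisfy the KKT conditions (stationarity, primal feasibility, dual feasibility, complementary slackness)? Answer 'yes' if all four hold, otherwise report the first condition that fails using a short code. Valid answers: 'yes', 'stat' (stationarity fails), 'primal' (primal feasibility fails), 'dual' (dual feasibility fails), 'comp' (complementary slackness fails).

Gradient of f: grad f(x) = Q x + c = (-5, -4)
Constraint values g_i(x) = a_i^T x - b_i:
  g_1((1, -3)) = 0
Stationarity residual: grad f(x) + sum_i lambda_i a_i = (1, -2)
  -> stationarity FAILS
Primal feasibility (all g_i <= 0): OK
Dual feasibility (all lambda_i >= 0): OK
Complementary slackness (lambda_i * g_i(x) = 0 for all i): OK

Verdict: the first failing condition is stationarity -> stat.

stat


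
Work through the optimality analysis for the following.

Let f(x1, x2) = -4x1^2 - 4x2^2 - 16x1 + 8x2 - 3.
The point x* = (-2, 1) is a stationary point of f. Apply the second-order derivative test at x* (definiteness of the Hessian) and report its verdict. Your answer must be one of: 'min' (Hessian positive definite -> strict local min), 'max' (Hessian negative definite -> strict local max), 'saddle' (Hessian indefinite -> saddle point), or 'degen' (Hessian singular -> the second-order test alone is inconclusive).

Compute the Hessian H = grad^2 f:
  H = [[-8, 0], [0, -8]]
Verify stationarity: grad f(x*) = H x* + g = (0, 0).
Eigenvalues of H: -8, -8.
Both eigenvalues < 0, so H is negative definite -> x* is a strict local max.

max


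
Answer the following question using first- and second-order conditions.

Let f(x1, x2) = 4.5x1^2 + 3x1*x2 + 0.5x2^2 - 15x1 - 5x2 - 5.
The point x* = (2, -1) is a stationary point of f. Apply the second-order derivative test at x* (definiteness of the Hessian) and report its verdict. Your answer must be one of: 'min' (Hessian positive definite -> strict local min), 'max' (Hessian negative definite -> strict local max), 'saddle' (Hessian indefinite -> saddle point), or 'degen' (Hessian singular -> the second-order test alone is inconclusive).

Compute the Hessian H = grad^2 f:
  H = [[9, 3], [3, 1]]
Verify stationarity: grad f(x*) = H x* + g = (0, 0).
Eigenvalues of H: 0, 10.
H has a zero eigenvalue (singular; positive semidefinite but not definite), so H is neither positive definite, negative definite, nor indefinite. The second-order test alone is inconclusive -> degen.
(Indeed, f is constant along the null direction of H through x*, so x* is not a strict local extremum.)

degen


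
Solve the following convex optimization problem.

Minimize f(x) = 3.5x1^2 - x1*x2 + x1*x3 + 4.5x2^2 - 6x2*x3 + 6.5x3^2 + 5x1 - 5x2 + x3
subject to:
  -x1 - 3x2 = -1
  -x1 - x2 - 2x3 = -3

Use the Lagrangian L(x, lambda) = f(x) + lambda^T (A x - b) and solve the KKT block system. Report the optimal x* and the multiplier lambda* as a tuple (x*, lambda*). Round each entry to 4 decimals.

Form the Lagrangian:
  L(x, lambda) = (1/2) x^T Q x + c^T x + lambda^T (A x - b)
Stationarity (grad_x L = 0): Q x + c + A^T lambda = 0.
Primal feasibility: A x = b.

This gives the KKT block system:
  [ Q   A^T ] [ x     ]   [-c ]
  [ A    0  ] [ lambda ] = [ b ]

Solving the linear system:
  x*      = (-0.4795, 0.4932, 1.4932)
  lambda* = (-5.8425, 8.4863)
  f(x*)   = 8.1233

x* = (-0.4795, 0.4932, 1.4932), lambda* = (-5.8425, 8.4863)


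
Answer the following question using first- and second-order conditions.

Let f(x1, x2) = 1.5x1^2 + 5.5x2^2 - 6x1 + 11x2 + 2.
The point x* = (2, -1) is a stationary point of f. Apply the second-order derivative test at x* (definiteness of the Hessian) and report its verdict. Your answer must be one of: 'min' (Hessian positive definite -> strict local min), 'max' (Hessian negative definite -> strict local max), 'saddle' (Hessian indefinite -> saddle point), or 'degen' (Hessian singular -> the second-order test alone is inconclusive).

Compute the Hessian H = grad^2 f:
  H = [[3, 0], [0, 11]]
Verify stationarity: grad f(x*) = H x* + g = (0, 0).
Eigenvalues of H: 3, 11.
Both eigenvalues > 0, so H is positive definite -> x* is a strict local min.

min


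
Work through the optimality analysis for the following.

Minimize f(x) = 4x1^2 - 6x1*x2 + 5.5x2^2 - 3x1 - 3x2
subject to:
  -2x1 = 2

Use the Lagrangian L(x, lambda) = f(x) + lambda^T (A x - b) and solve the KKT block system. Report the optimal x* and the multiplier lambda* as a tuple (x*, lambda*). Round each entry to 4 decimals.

Form the Lagrangian:
  L(x, lambda) = (1/2) x^T Q x + c^T x + lambda^T (A x - b)
Stationarity (grad_x L = 0): Q x + c + A^T lambda = 0.
Primal feasibility: A x = b.

This gives the KKT block system:
  [ Q   A^T ] [ x     ]   [-c ]
  [ A    0  ] [ lambda ] = [ b ]

Solving the linear system:
  x*      = (-1, -0.2727)
  lambda* = (-4.6818)
  f(x*)   = 6.5909

x* = (-1, -0.2727), lambda* = (-4.6818)


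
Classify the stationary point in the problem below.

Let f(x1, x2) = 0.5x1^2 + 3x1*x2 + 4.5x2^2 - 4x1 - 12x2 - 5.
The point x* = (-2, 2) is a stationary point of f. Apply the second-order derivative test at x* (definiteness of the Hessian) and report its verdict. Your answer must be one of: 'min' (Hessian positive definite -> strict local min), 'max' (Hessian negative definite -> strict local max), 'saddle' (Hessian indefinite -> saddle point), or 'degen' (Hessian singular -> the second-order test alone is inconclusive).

Compute the Hessian H = grad^2 f:
  H = [[1, 3], [3, 9]]
Verify stationarity: grad f(x*) = H x* + g = (0, 0).
Eigenvalues of H: 0, 10.
H has a zero eigenvalue (singular; positive semidefinite but not definite), so H is neither positive definite, negative definite, nor indefinite. The second-order test alone is inconclusive -> degen.
(Indeed, f is constant along the null direction of H through x*, so x* is not a strict local extremum.)

degen


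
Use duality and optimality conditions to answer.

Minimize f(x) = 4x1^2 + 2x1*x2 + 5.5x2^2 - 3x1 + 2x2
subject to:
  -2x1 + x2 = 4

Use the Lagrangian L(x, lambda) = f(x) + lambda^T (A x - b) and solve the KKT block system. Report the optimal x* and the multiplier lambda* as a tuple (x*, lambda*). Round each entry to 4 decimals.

Form the Lagrangian:
  L(x, lambda) = (1/2) x^T Q x + c^T x + lambda^T (A x - b)
Stationarity (grad_x L = 0): Q x + c + A^T lambda = 0.
Primal feasibility: A x = b.

This gives the KKT block system:
  [ Q   A^T ] [ x     ]   [-c ]
  [ A    0  ] [ lambda ] = [ b ]

Solving the linear system:
  x*      = (-1.6167, 0.7667)
  lambda* = (-7.2)
  f(x*)   = 17.5917

x* = (-1.6167, 0.7667), lambda* = (-7.2)


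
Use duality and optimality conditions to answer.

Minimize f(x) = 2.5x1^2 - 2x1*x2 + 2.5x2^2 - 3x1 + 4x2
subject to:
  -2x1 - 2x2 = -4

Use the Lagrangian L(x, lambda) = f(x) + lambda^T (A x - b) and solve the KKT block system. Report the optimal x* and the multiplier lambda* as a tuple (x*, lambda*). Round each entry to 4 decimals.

Form the Lagrangian:
  L(x, lambda) = (1/2) x^T Q x + c^T x + lambda^T (A x - b)
Stationarity (grad_x L = 0): Q x + c + A^T lambda = 0.
Primal feasibility: A x = b.

This gives the KKT block system:
  [ Q   A^T ] [ x     ]   [-c ]
  [ A    0  ] [ lambda ] = [ b ]

Solving the linear system:
  x*      = (1.5, 0.5)
  lambda* = (1.75)
  f(x*)   = 2.25

x* = (1.5, 0.5), lambda* = (1.75)


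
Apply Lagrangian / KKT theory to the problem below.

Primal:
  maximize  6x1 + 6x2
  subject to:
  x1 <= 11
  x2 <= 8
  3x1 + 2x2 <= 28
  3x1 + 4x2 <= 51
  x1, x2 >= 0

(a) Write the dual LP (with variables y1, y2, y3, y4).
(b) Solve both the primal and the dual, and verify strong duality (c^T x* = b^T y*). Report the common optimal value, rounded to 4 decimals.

The standard primal-dual pair for 'max c^T x s.t. A x <= b, x >= 0' is:
  Dual:  min b^T y  s.t.  A^T y >= c,  y >= 0.

So the dual LP is:
  minimize  11y1 + 8y2 + 28y3 + 51y4
  subject to:
    y1 + 3y3 + 3y4 >= 6
    y2 + 2y3 + 4y4 >= 6
    y1, y2, y3, y4 >= 0

Solving the primal: x* = (4, 8).
  primal value c^T x* = 72.
Solving the dual: y* = (0, 2, 2, 0).
  dual value b^T y* = 72.
Strong duality: c^T x* = b^T y*. Confirmed.

72


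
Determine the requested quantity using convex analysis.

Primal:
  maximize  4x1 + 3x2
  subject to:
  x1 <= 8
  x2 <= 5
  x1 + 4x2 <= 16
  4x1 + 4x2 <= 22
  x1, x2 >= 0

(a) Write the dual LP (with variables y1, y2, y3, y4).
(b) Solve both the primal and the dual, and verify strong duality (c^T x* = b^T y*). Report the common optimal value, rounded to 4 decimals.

The standard primal-dual pair for 'max c^T x s.t. A x <= b, x >= 0' is:
  Dual:  min b^T y  s.t.  A^T y >= c,  y >= 0.

So the dual LP is:
  minimize  8y1 + 5y2 + 16y3 + 22y4
  subject to:
    y1 + y3 + 4y4 >= 4
    y2 + 4y3 + 4y4 >= 3
    y1, y2, y3, y4 >= 0

Solving the primal: x* = (5.5, 0).
  primal value c^T x* = 22.
Solving the dual: y* = (0, 0, 0, 1).
  dual value b^T y* = 22.
Strong duality: c^T x* = b^T y*. Confirmed.

22


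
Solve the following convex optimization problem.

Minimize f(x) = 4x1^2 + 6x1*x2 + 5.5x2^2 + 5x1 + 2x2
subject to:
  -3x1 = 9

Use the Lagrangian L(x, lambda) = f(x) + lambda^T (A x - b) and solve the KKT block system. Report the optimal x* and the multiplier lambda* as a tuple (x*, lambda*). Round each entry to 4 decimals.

Form the Lagrangian:
  L(x, lambda) = (1/2) x^T Q x + c^T x + lambda^T (A x - b)
Stationarity (grad_x L = 0): Q x + c + A^T lambda = 0.
Primal feasibility: A x = b.

This gives the KKT block system:
  [ Q   A^T ] [ x     ]   [-c ]
  [ A    0  ] [ lambda ] = [ b ]

Solving the linear system:
  x*      = (-3, 1.4545)
  lambda* = (-3.4242)
  f(x*)   = 9.3636

x* = (-3, 1.4545), lambda* = (-3.4242)


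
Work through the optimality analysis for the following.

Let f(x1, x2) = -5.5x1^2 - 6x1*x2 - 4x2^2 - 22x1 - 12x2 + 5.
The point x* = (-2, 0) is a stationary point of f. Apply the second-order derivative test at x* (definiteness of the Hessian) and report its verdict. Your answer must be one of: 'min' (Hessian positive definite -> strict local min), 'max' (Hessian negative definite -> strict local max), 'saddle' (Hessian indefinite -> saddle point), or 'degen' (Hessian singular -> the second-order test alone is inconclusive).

Compute the Hessian H = grad^2 f:
  H = [[-11, -6], [-6, -8]]
Verify stationarity: grad f(x*) = H x* + g = (0, 0).
Eigenvalues of H: -15.6847, -3.3153.
Both eigenvalues < 0, so H is negative definite -> x* is a strict local max.

max


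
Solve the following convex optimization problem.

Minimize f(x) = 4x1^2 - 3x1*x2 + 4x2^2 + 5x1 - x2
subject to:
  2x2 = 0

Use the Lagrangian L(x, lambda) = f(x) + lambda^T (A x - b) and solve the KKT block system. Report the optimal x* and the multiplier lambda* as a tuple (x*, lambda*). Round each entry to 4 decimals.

Form the Lagrangian:
  L(x, lambda) = (1/2) x^T Q x + c^T x + lambda^T (A x - b)
Stationarity (grad_x L = 0): Q x + c + A^T lambda = 0.
Primal feasibility: A x = b.

This gives the KKT block system:
  [ Q   A^T ] [ x     ]   [-c ]
  [ A    0  ] [ lambda ] = [ b ]

Solving the linear system:
  x*      = (-0.625, 0)
  lambda* = (-0.4375)
  f(x*)   = -1.5625

x* = (-0.625, 0), lambda* = (-0.4375)


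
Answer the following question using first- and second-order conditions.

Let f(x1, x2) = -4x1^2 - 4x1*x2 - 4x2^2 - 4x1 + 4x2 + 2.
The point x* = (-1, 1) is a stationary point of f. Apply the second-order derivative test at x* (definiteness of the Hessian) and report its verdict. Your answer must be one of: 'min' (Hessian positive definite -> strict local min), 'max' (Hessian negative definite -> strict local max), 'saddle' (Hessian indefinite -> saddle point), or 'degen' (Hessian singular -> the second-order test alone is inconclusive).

Compute the Hessian H = grad^2 f:
  H = [[-8, -4], [-4, -8]]
Verify stationarity: grad f(x*) = H x* + g = (0, 0).
Eigenvalues of H: -12, -4.
Both eigenvalues < 0, so H is negative definite -> x* is a strict local max.

max


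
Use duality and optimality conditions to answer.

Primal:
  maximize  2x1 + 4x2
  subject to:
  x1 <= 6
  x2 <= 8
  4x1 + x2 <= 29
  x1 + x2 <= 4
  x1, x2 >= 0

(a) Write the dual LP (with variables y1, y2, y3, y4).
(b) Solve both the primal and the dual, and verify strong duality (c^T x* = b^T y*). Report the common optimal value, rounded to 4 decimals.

The standard primal-dual pair for 'max c^T x s.t. A x <= b, x >= 0' is:
  Dual:  min b^T y  s.t.  A^T y >= c,  y >= 0.

So the dual LP is:
  minimize  6y1 + 8y2 + 29y3 + 4y4
  subject to:
    y1 + 4y3 + y4 >= 2
    y2 + y3 + y4 >= 4
    y1, y2, y3, y4 >= 0

Solving the primal: x* = (0, 4).
  primal value c^T x* = 16.
Solving the dual: y* = (0, 0, 0, 4).
  dual value b^T y* = 16.
Strong duality: c^T x* = b^T y*. Confirmed.

16


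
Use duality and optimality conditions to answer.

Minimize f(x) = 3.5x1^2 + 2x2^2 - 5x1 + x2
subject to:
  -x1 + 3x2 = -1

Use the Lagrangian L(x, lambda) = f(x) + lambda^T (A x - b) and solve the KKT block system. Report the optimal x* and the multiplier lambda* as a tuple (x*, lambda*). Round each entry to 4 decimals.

Form the Lagrangian:
  L(x, lambda) = (1/2) x^T Q x + c^T x + lambda^T (A x - b)
Stationarity (grad_x L = 0): Q x + c + A^T lambda = 0.
Primal feasibility: A x = b.

This gives the KKT block system:
  [ Q   A^T ] [ x     ]   [-c ]
  [ A    0  ] [ lambda ] = [ b ]

Solving the linear system:
  x*      = (0.6866, -0.1045)
  lambda* = (-0.194)
  f(x*)   = -1.8657

x* = (0.6866, -0.1045), lambda* = (-0.194)


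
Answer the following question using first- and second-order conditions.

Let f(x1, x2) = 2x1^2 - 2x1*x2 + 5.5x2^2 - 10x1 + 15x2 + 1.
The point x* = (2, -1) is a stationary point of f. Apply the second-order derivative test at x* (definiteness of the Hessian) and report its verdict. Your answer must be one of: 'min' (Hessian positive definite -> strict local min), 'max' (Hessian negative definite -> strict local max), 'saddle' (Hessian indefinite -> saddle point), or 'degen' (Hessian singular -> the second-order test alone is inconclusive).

Compute the Hessian H = grad^2 f:
  H = [[4, -2], [-2, 11]]
Verify stationarity: grad f(x*) = H x* + g = (0, 0).
Eigenvalues of H: 3.4689, 11.5311.
Both eigenvalues > 0, so H is positive definite -> x* is a strict local min.

min


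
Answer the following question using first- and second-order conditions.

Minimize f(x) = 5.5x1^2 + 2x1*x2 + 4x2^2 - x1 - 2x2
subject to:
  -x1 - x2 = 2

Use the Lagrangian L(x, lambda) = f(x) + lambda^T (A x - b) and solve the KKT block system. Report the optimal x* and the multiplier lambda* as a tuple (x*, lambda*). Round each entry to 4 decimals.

Form the Lagrangian:
  L(x, lambda) = (1/2) x^T Q x + c^T x + lambda^T (A x - b)
Stationarity (grad_x L = 0): Q x + c + A^T lambda = 0.
Primal feasibility: A x = b.

This gives the KKT block system:
  [ Q   A^T ] [ x     ]   [-c ]
  [ A    0  ] [ lambda ] = [ b ]

Solving the linear system:
  x*      = (-0.8667, -1.1333)
  lambda* = (-12.8)
  f(x*)   = 14.3667

x* = (-0.8667, -1.1333), lambda* = (-12.8)


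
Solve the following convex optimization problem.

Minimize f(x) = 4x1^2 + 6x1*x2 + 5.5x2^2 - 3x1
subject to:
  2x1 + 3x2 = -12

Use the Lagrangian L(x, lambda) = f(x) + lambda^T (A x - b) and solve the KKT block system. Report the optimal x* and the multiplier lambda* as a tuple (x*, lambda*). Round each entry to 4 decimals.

Form the Lagrangian:
  L(x, lambda) = (1/2) x^T Q x + c^T x + lambda^T (A x - b)
Stationarity (grad_x L = 0): Q x + c + A^T lambda = 0.
Primal feasibility: A x = b.

This gives the KKT block system:
  [ Q   A^T ] [ x     ]   [-c ]
  [ A    0  ] [ lambda ] = [ b ]

Solving the linear system:
  x*      = (-0.4773, -3.6818)
  lambda* = (14.4545)
  f(x*)   = 87.4432

x* = (-0.4773, -3.6818), lambda* = (14.4545)


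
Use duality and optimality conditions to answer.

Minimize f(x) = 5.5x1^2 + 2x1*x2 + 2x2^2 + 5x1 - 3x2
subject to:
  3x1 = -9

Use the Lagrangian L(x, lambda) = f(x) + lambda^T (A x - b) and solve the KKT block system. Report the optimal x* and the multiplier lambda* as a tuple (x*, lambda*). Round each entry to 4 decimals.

Form the Lagrangian:
  L(x, lambda) = (1/2) x^T Q x + c^T x + lambda^T (A x - b)
Stationarity (grad_x L = 0): Q x + c + A^T lambda = 0.
Primal feasibility: A x = b.

This gives the KKT block system:
  [ Q   A^T ] [ x     ]   [-c ]
  [ A    0  ] [ lambda ] = [ b ]

Solving the linear system:
  x*      = (-3, 2.25)
  lambda* = (7.8333)
  f(x*)   = 24.375

x* = (-3, 2.25), lambda* = (7.8333)


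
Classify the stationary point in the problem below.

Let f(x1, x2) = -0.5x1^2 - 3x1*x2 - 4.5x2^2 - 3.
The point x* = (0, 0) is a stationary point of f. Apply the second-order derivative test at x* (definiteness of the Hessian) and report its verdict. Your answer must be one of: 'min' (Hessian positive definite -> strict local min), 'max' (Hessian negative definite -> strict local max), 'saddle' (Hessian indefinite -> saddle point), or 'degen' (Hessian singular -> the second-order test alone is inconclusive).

Compute the Hessian H = grad^2 f:
  H = [[-1, -3], [-3, -9]]
Verify stationarity: grad f(x*) = H x* + g = (0, 0).
Eigenvalues of H: -10, 0.
H has a zero eigenvalue (singular; negative semidefinite but not definite), so H is neither positive definite, negative definite, nor indefinite. The second-order test alone is inconclusive -> degen.
(Indeed, f is constant along the null direction of H through x*, so x* is not a strict local extremum.)

degen


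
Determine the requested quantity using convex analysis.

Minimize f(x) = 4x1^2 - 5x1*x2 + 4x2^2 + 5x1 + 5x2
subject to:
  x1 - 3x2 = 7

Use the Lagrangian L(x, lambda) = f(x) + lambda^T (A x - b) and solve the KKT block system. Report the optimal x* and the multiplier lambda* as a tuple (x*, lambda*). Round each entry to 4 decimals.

Form the Lagrangian:
  L(x, lambda) = (1/2) x^T Q x + c^T x + lambda^T (A x - b)
Stationarity (grad_x L = 0): Q x + c + A^T lambda = 0.
Primal feasibility: A x = b.

This gives the KKT block system:
  [ Q   A^T ] [ x     ]   [-c ]
  [ A    0  ] [ lambda ] = [ b ]

Solving the linear system:
  x*      = (-2.18, -3.06)
  lambda* = (-2.86)
  f(x*)   = -3.09

x* = (-2.18, -3.06), lambda* = (-2.86)


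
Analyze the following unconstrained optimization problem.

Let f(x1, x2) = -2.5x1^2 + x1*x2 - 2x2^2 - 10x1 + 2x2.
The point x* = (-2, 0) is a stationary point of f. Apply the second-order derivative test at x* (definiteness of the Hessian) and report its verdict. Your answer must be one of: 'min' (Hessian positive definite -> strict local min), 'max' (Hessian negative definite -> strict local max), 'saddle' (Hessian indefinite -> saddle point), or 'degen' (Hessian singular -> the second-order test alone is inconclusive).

Compute the Hessian H = grad^2 f:
  H = [[-5, 1], [1, -4]]
Verify stationarity: grad f(x*) = H x* + g = (0, 0).
Eigenvalues of H: -5.618, -3.382.
Both eigenvalues < 0, so H is negative definite -> x* is a strict local max.

max


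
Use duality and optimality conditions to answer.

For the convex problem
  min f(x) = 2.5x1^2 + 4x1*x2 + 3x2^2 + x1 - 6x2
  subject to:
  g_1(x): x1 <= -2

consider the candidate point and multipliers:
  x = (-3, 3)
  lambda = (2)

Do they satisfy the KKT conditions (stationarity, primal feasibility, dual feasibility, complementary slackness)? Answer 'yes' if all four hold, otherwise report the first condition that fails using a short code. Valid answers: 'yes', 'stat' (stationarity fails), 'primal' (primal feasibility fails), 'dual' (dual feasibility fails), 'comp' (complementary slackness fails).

Gradient of f: grad f(x) = Q x + c = (-2, 0)
Constraint values g_i(x) = a_i^T x - b_i:
  g_1((-3, 3)) = -1
Stationarity residual: grad f(x) + sum_i lambda_i a_i = (0, 0)
  -> stationarity OK
Primal feasibility (all g_i <= 0): OK
Dual feasibility (all lambda_i >= 0): OK
Complementary slackness (lambda_i * g_i(x) = 0 for all i): FAILS

Verdict: the first failing condition is complementary_slackness -> comp.

comp


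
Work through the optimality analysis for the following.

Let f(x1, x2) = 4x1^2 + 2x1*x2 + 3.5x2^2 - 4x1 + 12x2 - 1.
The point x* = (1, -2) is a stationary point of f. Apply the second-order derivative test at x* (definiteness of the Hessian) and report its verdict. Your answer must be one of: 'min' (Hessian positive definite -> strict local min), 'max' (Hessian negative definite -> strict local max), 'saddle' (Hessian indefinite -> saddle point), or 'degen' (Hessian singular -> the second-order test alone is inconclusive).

Compute the Hessian H = grad^2 f:
  H = [[8, 2], [2, 7]]
Verify stationarity: grad f(x*) = H x* + g = (0, 0).
Eigenvalues of H: 5.4384, 9.5616.
Both eigenvalues > 0, so H is positive definite -> x* is a strict local min.

min


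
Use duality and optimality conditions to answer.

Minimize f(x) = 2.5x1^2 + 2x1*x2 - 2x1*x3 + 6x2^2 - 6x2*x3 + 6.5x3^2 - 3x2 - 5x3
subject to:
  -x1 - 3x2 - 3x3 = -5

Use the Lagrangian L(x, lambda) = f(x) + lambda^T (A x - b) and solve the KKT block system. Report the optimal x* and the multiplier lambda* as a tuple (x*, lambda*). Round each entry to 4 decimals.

Form the Lagrangian:
  L(x, lambda) = (1/2) x^T Q x + c^T x + lambda^T (A x - b)
Stationarity (grad_x L = 0): Q x + c + A^T lambda = 0.
Primal feasibility: A x = b.

This gives the KKT block system:
  [ Q   A^T ] [ x     ]   [-c ]
  [ A    0  ] [ lambda ] = [ b ]

Solving the linear system:
  x*      = (0.1234, 0.7673, 0.8582)
  lambda* = (0.4352)
  f(x*)   = -2.2084

x* = (0.1234, 0.7673, 0.8582), lambda* = (0.4352)


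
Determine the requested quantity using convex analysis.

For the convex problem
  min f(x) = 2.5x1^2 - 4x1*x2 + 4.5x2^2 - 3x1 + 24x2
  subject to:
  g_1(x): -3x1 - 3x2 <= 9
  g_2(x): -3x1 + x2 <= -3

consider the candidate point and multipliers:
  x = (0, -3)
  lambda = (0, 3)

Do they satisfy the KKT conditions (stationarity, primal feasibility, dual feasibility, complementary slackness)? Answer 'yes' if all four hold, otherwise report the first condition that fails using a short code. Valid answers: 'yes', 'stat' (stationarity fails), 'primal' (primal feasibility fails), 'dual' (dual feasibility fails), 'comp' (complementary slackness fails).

Gradient of f: grad f(x) = Q x + c = (9, -3)
Constraint values g_i(x) = a_i^T x - b_i:
  g_1((0, -3)) = 0
  g_2((0, -3)) = 0
Stationarity residual: grad f(x) + sum_i lambda_i a_i = (0, 0)
  -> stationarity OK
Primal feasibility (all g_i <= 0): OK
Dual feasibility (all lambda_i >= 0): OK
Complementary slackness (lambda_i * g_i(x) = 0 for all i): OK

Verdict: yes, KKT holds.

yes


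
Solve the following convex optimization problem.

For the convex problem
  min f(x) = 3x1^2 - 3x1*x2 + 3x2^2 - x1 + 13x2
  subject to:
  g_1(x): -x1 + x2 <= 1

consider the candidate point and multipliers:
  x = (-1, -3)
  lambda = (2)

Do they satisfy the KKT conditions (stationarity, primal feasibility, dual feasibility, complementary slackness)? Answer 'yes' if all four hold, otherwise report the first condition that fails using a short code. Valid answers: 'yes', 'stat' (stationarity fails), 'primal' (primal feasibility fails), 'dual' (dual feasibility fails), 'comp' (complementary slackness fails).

Gradient of f: grad f(x) = Q x + c = (2, -2)
Constraint values g_i(x) = a_i^T x - b_i:
  g_1((-1, -3)) = -3
Stationarity residual: grad f(x) + sum_i lambda_i a_i = (0, 0)
  -> stationarity OK
Primal feasibility (all g_i <= 0): OK
Dual feasibility (all lambda_i >= 0): OK
Complementary slackness (lambda_i * g_i(x) = 0 for all i): FAILS

Verdict: the first failing condition is complementary_slackness -> comp.

comp


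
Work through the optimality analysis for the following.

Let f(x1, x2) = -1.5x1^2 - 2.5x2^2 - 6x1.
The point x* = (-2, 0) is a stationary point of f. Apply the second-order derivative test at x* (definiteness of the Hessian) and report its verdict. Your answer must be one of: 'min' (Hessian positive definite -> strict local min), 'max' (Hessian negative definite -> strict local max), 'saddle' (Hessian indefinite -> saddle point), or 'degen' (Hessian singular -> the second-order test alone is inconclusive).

Compute the Hessian H = grad^2 f:
  H = [[-3, 0], [0, -5]]
Verify stationarity: grad f(x*) = H x* + g = (0, 0).
Eigenvalues of H: -5, -3.
Both eigenvalues < 0, so H is negative definite -> x* is a strict local max.

max


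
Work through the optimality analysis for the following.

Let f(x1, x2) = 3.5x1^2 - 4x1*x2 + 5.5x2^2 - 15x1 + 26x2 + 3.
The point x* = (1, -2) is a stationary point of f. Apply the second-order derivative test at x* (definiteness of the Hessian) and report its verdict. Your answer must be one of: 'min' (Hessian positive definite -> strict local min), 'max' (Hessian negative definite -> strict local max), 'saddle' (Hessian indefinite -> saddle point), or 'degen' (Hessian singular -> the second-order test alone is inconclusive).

Compute the Hessian H = grad^2 f:
  H = [[7, -4], [-4, 11]]
Verify stationarity: grad f(x*) = H x* + g = (0, 0).
Eigenvalues of H: 4.5279, 13.4721.
Both eigenvalues > 0, so H is positive definite -> x* is a strict local min.

min


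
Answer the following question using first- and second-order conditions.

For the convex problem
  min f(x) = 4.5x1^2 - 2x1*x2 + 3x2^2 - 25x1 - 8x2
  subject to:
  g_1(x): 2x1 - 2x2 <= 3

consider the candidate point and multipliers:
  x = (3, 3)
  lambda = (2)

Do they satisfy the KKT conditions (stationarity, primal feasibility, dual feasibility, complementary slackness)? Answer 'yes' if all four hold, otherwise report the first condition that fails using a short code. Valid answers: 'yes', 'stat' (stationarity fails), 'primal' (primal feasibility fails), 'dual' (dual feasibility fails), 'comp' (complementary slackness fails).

Gradient of f: grad f(x) = Q x + c = (-4, 4)
Constraint values g_i(x) = a_i^T x - b_i:
  g_1((3, 3)) = -3
Stationarity residual: grad f(x) + sum_i lambda_i a_i = (0, 0)
  -> stationarity OK
Primal feasibility (all g_i <= 0): OK
Dual feasibility (all lambda_i >= 0): OK
Complementary slackness (lambda_i * g_i(x) = 0 for all i): FAILS

Verdict: the first failing condition is complementary_slackness -> comp.

comp


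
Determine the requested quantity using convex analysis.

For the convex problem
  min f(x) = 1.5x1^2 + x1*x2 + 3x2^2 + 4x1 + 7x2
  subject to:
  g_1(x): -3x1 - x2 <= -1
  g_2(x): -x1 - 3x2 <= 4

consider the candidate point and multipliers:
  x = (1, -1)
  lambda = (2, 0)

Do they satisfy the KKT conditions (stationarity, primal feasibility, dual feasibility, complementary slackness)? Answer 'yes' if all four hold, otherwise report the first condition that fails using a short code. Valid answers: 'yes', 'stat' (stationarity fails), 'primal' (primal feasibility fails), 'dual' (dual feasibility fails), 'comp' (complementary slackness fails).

Gradient of f: grad f(x) = Q x + c = (6, 2)
Constraint values g_i(x) = a_i^T x - b_i:
  g_1((1, -1)) = -1
  g_2((1, -1)) = -2
Stationarity residual: grad f(x) + sum_i lambda_i a_i = (0, 0)
  -> stationarity OK
Primal feasibility (all g_i <= 0): OK
Dual feasibility (all lambda_i >= 0): OK
Complementary slackness (lambda_i * g_i(x) = 0 for all i): FAILS

Verdict: the first failing condition is complementary_slackness -> comp.

comp


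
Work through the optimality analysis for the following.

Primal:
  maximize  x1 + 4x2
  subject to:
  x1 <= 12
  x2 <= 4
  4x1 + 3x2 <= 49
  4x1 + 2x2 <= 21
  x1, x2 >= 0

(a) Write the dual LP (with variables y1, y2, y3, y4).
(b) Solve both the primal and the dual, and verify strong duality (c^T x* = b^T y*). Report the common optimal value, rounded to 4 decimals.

The standard primal-dual pair for 'max c^T x s.t. A x <= b, x >= 0' is:
  Dual:  min b^T y  s.t.  A^T y >= c,  y >= 0.

So the dual LP is:
  minimize  12y1 + 4y2 + 49y3 + 21y4
  subject to:
    y1 + 4y3 + 4y4 >= 1
    y2 + 3y3 + 2y4 >= 4
    y1, y2, y3, y4 >= 0

Solving the primal: x* = (3.25, 4).
  primal value c^T x* = 19.25.
Solving the dual: y* = (0, 3.5, 0, 0.25).
  dual value b^T y* = 19.25.
Strong duality: c^T x* = b^T y*. Confirmed.

19.25


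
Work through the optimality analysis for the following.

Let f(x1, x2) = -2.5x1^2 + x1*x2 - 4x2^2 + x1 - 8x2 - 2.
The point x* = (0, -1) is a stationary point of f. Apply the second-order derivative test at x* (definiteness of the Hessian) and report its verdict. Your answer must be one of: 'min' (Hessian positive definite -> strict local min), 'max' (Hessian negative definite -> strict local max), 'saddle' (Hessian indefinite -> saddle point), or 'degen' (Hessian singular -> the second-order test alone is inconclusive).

Compute the Hessian H = grad^2 f:
  H = [[-5, 1], [1, -8]]
Verify stationarity: grad f(x*) = H x* + g = (0, 0).
Eigenvalues of H: -8.3028, -4.6972.
Both eigenvalues < 0, so H is negative definite -> x* is a strict local max.

max


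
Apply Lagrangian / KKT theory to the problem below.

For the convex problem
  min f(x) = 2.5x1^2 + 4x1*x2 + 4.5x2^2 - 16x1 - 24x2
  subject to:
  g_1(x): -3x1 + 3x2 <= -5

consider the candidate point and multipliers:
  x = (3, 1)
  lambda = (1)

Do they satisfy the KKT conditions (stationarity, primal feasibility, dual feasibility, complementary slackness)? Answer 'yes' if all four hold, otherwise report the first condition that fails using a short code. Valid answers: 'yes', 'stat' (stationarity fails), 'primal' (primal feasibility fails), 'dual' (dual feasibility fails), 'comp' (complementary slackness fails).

Gradient of f: grad f(x) = Q x + c = (3, -3)
Constraint values g_i(x) = a_i^T x - b_i:
  g_1((3, 1)) = -1
Stationarity residual: grad f(x) + sum_i lambda_i a_i = (0, 0)
  -> stationarity OK
Primal feasibility (all g_i <= 0): OK
Dual feasibility (all lambda_i >= 0): OK
Complementary slackness (lambda_i * g_i(x) = 0 for all i): FAILS

Verdict: the first failing condition is complementary_slackness -> comp.

comp


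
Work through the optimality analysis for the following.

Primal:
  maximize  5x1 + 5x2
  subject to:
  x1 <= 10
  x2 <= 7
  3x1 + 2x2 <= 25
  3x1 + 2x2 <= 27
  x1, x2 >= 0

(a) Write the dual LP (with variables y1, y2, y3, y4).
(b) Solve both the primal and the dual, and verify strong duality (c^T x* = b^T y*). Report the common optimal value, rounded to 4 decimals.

The standard primal-dual pair for 'max c^T x s.t. A x <= b, x >= 0' is:
  Dual:  min b^T y  s.t.  A^T y >= c,  y >= 0.

So the dual LP is:
  minimize  10y1 + 7y2 + 25y3 + 27y4
  subject to:
    y1 + 3y3 + 3y4 >= 5
    y2 + 2y3 + 2y4 >= 5
    y1, y2, y3, y4 >= 0

Solving the primal: x* = (3.6667, 7).
  primal value c^T x* = 53.3333.
Solving the dual: y* = (0, 1.6667, 1.6667, 0).
  dual value b^T y* = 53.3333.
Strong duality: c^T x* = b^T y*. Confirmed.

53.3333


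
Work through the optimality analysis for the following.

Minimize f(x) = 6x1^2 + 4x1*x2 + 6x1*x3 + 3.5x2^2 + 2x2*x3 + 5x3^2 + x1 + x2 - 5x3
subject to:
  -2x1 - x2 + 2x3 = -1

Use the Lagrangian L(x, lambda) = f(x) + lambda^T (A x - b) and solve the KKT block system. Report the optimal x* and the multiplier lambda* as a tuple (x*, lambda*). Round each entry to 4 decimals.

Form the Lagrangian:
  L(x, lambda) = (1/2) x^T Q x + c^T x + lambda^T (A x - b)
Stationarity (grad_x L = 0): Q x + c + A^T lambda = 0.
Primal feasibility: A x = b.

This gives the KKT block system:
  [ Q   A^T ] [ x     ]   [-c ]
  [ A    0  ] [ lambda ] = [ b ]

Solving the linear system:
  x*      = (0.3487, 0.0103, -0.1462)
  lambda* = (2.1744)
  f(x*)   = 1.6321

x* = (0.3487, 0.0103, -0.1462), lambda* = (2.1744)


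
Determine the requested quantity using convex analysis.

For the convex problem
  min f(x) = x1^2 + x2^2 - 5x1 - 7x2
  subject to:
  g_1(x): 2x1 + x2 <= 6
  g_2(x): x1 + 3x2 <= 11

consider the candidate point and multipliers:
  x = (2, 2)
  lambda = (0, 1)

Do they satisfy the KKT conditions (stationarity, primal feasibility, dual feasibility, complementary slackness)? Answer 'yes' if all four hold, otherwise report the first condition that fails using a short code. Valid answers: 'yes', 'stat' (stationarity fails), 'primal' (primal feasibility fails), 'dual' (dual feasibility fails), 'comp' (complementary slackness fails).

Gradient of f: grad f(x) = Q x + c = (-1, -3)
Constraint values g_i(x) = a_i^T x - b_i:
  g_1((2, 2)) = 0
  g_2((2, 2)) = -3
Stationarity residual: grad f(x) + sum_i lambda_i a_i = (0, 0)
  -> stationarity OK
Primal feasibility (all g_i <= 0): OK
Dual feasibility (all lambda_i >= 0): OK
Complementary slackness (lambda_i * g_i(x) = 0 for all i): FAILS

Verdict: the first failing condition is complementary_slackness -> comp.

comp


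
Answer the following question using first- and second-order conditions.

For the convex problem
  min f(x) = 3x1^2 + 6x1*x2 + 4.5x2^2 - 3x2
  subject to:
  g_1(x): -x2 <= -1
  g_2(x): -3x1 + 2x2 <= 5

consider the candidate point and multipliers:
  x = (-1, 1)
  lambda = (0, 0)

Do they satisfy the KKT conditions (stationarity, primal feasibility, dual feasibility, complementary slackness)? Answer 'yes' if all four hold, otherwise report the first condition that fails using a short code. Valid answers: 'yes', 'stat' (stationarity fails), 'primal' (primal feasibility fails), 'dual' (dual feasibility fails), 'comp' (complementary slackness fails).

Gradient of f: grad f(x) = Q x + c = (0, 0)
Constraint values g_i(x) = a_i^T x - b_i:
  g_1((-1, 1)) = 0
  g_2((-1, 1)) = 0
Stationarity residual: grad f(x) + sum_i lambda_i a_i = (0, 0)
  -> stationarity OK
Primal feasibility (all g_i <= 0): OK
Dual feasibility (all lambda_i >= 0): OK
Complementary slackness (lambda_i * g_i(x) = 0 for all i): OK

Verdict: yes, KKT holds.

yes
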